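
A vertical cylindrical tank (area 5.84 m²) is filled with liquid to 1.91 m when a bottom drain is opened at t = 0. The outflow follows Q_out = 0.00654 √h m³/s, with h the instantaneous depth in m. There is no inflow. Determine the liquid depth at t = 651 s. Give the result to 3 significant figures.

1.04 m

A dh/dt = −Q_out = −0.00654 √h.
∫ h^(−1/2) dh = −(0.00654/A) ∫ dt, giving 2√h = 2√h₀ − (0.00654/A) t.
√h = √1.91 − 0.00654·651/(2·5.84) = 1.3820 − 0.36452 = 1.0175.
h = 1.0175² = 1.0353 m.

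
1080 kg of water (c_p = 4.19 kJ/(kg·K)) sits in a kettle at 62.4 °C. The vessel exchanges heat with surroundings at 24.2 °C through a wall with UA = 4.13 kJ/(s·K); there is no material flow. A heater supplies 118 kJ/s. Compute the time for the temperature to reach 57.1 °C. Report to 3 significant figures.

876 s

Heat balance on the well-mixed liquid: M c_p dT/dt = −UA(T − T_amb) + Q̇.
τ = M c_p/UA = 1095.7 s; T_ss = T_amb + Q̇/UA = 24.2 + 118/4.13 = 52.771 °C.
T(t) = T_ss + (T₀ − T_ss)e^(−t/τ); set T = 57.1:
t = −τ ln[(T − T_ss)/(T₀ − T_ss)] = −1095.7 · ln(0.44955) = 876.00 s.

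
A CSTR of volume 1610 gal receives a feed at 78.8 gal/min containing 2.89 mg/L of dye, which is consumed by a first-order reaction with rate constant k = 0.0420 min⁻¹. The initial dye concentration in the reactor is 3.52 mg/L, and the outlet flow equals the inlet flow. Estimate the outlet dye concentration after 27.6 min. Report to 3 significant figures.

1.71 mg/L

V dC/dt = Q(C_in − C) − k V C.
This is linear with rate a = Q/V + k = 0.090944 min⁻¹.
C_ss = Q C_in/(Q + kV) = 1.5553 mg/L; C(t) = C_ss + (C₀ − C_ss) e^(−a t).
C(27.6) = 1.5553 + (1.9647)·e^(−0.090944·27.6) = 1.5553 + (1.9647)·0.081264 = 1.7150 mg/L.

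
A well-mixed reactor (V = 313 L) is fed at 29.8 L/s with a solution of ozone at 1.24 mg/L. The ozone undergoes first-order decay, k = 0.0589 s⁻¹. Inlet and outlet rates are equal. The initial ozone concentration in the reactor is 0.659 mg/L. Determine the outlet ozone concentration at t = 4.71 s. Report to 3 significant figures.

0.714 mg/L

V dC/dt = Q(C_in − C) − k V C.
dC/dt = (Q/V) C_in − (Q/V + k) C; effective rate a = Q/V + k = 0.095208 + 0.0589 = 0.15411 s⁻¹.
C_ss = Q C_in/(Q + kV) = 0.76607 mg/L; C(t) = C_ss + (C₀ − C_ss) e^(−a t).
C(4.71) = 0.76607 + (-0.10707)·e^(−0.15411·4.71) = 0.76607 + (-0.10707)·0.48391 = 0.71426 mg/L.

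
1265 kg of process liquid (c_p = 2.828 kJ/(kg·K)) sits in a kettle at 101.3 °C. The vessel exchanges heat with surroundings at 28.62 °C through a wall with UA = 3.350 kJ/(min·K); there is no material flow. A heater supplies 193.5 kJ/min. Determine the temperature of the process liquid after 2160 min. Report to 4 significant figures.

88.35 °C

Energy balance: M c_p dT/dt = −UA(T − T_amb) + Q̇.
dT/dt = (T_ss − T)/τ with T_ss = T_amb + Q̇/UA = 28.62 + 193.5/3.350 = 86.3812 °C, τ = M c_p/UA = 1265·2.828/3.350 = 1067.89 min.
Solution: T(t) = T_ss + (T₀ − T_ss) e^(−t/τ).
T(2160) = 86.3812 + (14.9188)·0.132300 = 88.3549 °C.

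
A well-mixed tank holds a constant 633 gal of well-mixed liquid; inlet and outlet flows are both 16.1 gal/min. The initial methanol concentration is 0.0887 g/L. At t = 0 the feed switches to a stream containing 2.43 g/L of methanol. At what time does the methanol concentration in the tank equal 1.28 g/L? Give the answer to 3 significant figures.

28.0 min

Species balance: V dC/dt = Q(C_in − C) ⇒ τ = V/Q = 39.317 min.
C(t) = C_in + (C₀ − C_in) e^(−t/τ). Set C = 1.28 and solve for t:
e^(−t/τ) = (C − C_in)/(C₀ − C_in) = (1.28 − 2.43)/(0.0887 − 2.43) = 0.49118
t = −τ ln(…) = 39.317 × 0.71094 = 27.952 min.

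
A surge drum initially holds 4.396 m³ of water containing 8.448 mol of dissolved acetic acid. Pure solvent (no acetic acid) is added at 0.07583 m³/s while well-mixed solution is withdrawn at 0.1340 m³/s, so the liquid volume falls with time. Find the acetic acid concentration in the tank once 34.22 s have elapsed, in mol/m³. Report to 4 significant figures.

0.8756 mol/m³

Let m(t) be the amount of acetic acid. Volume: V(t) = V₀ + (Q_in − Q_out) t = 4.396 − 0.0581700 t; V(34.22) = 2.40542 m³.
Solute balance: dm/dt = 0 − Q_out C = −Q_out m/V(t).
dm/m = −Q_out dt/(V₀ − 0.0581700 t); integrating gives ln(m/m₀) = −(Q_out/(Q_in−Q_out)) ln(V/V₀).
m = m₀ (V₀/V)^(Q_out/(Q_in−Q_out)) = 8.448 × (4.396/2.40542)^(-2.30359) = 2.10630 mol.
C = m/V = 2.10630/2.40542 = 0.875647 mol/m³.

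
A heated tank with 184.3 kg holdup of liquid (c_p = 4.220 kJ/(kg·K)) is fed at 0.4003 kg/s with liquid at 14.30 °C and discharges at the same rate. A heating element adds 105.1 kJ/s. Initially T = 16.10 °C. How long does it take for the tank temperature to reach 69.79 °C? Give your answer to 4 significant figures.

1011 s

First-law balance (no shaft work): M c_p dT/dt = ṁ c_p (T_in − T) + 105.1.
τ = M/ṁ = 460.405 s; T_ss = T_in + Q̇/(ṁ c_p) = 76.5164 °C.
T(t) = T_ss + (T₀ − T_ss) e^(−t/τ). Set T = 69.79:
e^(−t/τ) = (69.79 − 76.5164)/(16.10 − 76.5164) = 0.111334
t = −460.405 · ln(0.111334) = 1010.69 s.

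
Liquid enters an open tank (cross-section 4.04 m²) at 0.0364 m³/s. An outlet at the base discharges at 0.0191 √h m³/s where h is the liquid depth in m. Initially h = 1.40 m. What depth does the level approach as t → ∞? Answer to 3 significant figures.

3.63 m

Accumulation of liquid (constant cross-section A): A dh/dt = Q_in − 0.0191 √h. At steady state dh/dt = 0:
Q_in = 0.0191 √h_ss ⇒ √h_ss = 0.0364/0.0191 = 1.9058.
h_ss = 1.9058² = 3.6319 m. (Since h₀ = 1.40 m < h_ss, the level will rise toward this value.)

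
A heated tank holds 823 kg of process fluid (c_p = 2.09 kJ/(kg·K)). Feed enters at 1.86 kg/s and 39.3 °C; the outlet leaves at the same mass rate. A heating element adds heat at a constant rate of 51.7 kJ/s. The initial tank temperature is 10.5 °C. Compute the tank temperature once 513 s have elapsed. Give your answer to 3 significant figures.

Unsteady energy balance on the tank contents: M c_p dT/dt = ṁ c_p (T_in − T) + 51.7.
Rearrange: dT/dt = (T_ss − T)/τ with τ = M/ṁ = 442.47 s and T_ss = T_in + Q̇/(ṁ c_p) = 52.599 °C.
Integrating: T(t) = T_ss + (T₀ − T_ss) e^(−t/τ).
T(513) = 52.599 + (-42.099)·e^(−513/442.47) = 52.599 + (-42.099)·0.31368 = 39.394 °C.

39.4 °C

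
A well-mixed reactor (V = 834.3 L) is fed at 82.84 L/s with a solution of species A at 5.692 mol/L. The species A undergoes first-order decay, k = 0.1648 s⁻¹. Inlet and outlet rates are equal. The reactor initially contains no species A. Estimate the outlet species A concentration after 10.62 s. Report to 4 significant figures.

V dC/dt = Q(C_in − C) − k V C.
dC/dt = (Q/V) C_in − (Q/V + k) C; effective rate a = Q/V + k = 0.0992928 + 0.1648 = 0.264093 s⁻¹.
C_ss = Q C_in/(Q + kV) = 2.14006 mol/L; C(t) = C_ss + (C₀ − C_ss) e^(−a t).
C(10.62) = 2.14006 + (-2.14006)·e^(−0.264093·10.62) = 2.14006 + (-2.14006)·0.0605270 = 2.01053 mol/L.

2.011 mol/L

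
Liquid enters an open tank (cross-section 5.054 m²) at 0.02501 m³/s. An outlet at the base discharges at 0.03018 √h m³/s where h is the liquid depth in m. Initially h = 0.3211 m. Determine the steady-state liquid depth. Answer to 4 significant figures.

Level balance: A dh/dt = 0.02501 − 0.03018 √h. Setting dh/dt = 0:
Q_in = 0.03018 √h_ss ⇒ √h_ss = 0.02501/0.03018 = 0.828694.
h_ss = 0.828694² = 0.686735 m. (Since h₀ = 0.3211 m < h_ss, the level will rise toward this value.)

0.6867 m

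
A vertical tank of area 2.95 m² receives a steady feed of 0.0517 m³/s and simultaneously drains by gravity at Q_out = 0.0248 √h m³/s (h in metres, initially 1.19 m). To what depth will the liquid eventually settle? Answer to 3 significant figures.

4.35 m

Accumulation of liquid (constant cross-section A): A dh/dt = Q_in − 0.0248 √h. At steady state dh/dt = 0:
Q_in = 0.0248 √h_ss ⇒ √h_ss = 0.0517/0.0248 = 2.0847.
h_ss = 2.0847² = 4.3459 m. (Since h₀ = 1.19 m < h_ss, the level will rise toward this value.)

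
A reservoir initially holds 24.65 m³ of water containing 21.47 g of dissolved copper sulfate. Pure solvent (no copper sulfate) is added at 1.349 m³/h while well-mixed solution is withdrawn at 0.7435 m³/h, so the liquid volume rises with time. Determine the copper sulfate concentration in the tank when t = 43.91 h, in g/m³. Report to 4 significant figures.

0.1706 g/m³

Let m(t) be the amount of copper sulfate. Volume: V(t) = V₀ + (Q_in − Q_out) t = 24.65 + 0.605500 t; V(43.91) = 51.2375 m³.
Solute balance: dm/dt = 0 − Q_out C = −Q_out m/V(t).
Separate: dm/m = −Q_out dt/V(t) ⇒ ln(m/m₀) = −(Q_out/(Q_in−Q_out)) ln(V/V₀).
m = m₀ (V₀/V)^(Q_out/(Q_in−Q_out)) = 21.47 × (24.65/51.2375)^(1.22791) = 8.74254 g.
C = m/V = 8.74254/51.2375 = 0.170628 g/m³.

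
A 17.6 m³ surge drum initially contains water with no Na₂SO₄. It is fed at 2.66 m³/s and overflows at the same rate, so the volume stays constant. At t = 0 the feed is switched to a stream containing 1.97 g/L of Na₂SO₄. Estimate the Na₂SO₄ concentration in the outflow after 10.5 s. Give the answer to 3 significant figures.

1.57 g/L

Accumulation = in − out for the solute gives V dC/dt = Q(C_in − C).
Rewrite as dC/dt + C/τ = C_in/τ, τ = V/Q = 6.6165 s.
C approaches C_in exponentially: C(t) = C_in + (C₀ − C_in) e^(−t/τ).
C(10.5) = 1.97 + (0 − 1.97)·e^(−10.5/6.6165) = 1.97 + (-1.9700)·0.20455 = 1.5670 g/L.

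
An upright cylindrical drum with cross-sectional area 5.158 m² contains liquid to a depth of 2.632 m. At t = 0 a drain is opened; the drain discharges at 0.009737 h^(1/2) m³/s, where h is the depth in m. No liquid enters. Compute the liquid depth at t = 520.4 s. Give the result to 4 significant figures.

1.280 m

A dh/dt = −Q_out = −0.009737 √h.
This is separable: 2 d(√h)/dt = −0.009737/A, so √h = √h₀ − (0.009737/(2A)) t.
√h = √2.632 − 0.009737·520.4/(2·5.158) = 1.62234 − 0.491192 = 1.13115.
h = 1.13115² = 1.27951 m.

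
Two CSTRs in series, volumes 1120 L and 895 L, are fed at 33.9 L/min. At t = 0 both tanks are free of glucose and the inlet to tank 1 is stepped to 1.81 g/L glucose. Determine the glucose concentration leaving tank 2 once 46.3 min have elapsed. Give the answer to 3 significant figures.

0.838 g/L

Each tank obeys Vᵢ dCᵢ/dt = Q(Cᵢ₋₁ − Cᵢ), so τᵢ = Vᵢ/Q.
τ₁ = 1120/33.9 = 33.038 min; τ₂ = 895/33.9 = 26.401 min.
Tank 1: C₁ = C_in(1 − e^(−t/τ₁)). Tank 2 (τ₁ ≠ τ₂): C₂ = C_in[1 − (τ₁ e^(−t/τ₁) − τ₂ e^(−t/τ₂))/(τ₁ − τ₂)].
At t = 46.3: e^(−t/τ₁) = 0.24625, e^(−t/τ₂) = 0.17313.
C₂ = 1.81·[1 − (33.038·0.24625 − 26.401·0.17313)/(6.6372)] = 1.81·0.46289 = 0.83783 g/L.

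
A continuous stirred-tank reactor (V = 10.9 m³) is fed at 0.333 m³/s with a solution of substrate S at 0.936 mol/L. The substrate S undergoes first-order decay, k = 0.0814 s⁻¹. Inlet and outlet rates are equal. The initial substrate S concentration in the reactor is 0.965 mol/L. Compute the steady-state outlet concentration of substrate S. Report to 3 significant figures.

0.255 mol/L

Accumulation = in − out − consumed: V dC/dt = Q C_in − Q C − k V C.
Steady state (dC/dt = 0): C_ss = Q C_in/(Q + kV) = C_in/(1 + kV/Q).
C_ss = 0.333·0.936/(0.333 + 0.0814·10.9) = 0.31169/1.2203 = 0.25543 mol/L.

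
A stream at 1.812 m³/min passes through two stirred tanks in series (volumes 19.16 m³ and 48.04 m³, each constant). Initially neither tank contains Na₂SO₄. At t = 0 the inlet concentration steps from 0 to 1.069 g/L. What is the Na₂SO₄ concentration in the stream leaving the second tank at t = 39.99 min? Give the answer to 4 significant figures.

Time constants: τᵢ = Vᵢ/Q for each well-mixed tank.
τ₁ = 19.16/1.812 = 10.5740 min; τ₂ = 48.04/1.812 = 26.5121 min.
Tank 1: C₁ = C_in(1 − e^(−t/τ₁)). Tank 2 (τ₁ ≠ τ₂): C₂ = C_in[1 − (τ₁ e^(−t/τ₁) − τ₂ e^(−t/τ₂))/(τ₁ − τ₂)].
At t = 39.99: e^(−t/τ₁) = 0.0227786, e^(−t/τ₂) = 0.221271.
C₂ = 1.069·[1 − (10.5740·0.0227786 − 26.5121·0.221271)/(-15.9382)] = 1.069·0.647042 = 0.691687 g/L.

0.6917 g/L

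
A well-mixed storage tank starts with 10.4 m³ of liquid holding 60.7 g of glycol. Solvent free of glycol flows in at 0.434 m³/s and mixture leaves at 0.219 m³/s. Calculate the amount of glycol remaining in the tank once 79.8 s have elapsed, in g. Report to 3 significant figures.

Total volume: dV/dt = Q_in − Q_out = 0.21500 m³/s, so V(t) = 10.4 + 0.21500 t and V(79.8) = 27.557 m³.
No glycol enters, so dm/dt = −Q_out · (m/V).
Separate: dm/m = −Q_out dt/V(t) ⇒ ln(m/m₀) = −(Q_out/(Q_in−Q_out)) ln(V/V₀).
m = m₀ (V₀/V)^(Q_out/(Q_in−Q_out)) = 60.7 × (10.4/27.557)^(1.0186) = 22.497 g.

22.5 g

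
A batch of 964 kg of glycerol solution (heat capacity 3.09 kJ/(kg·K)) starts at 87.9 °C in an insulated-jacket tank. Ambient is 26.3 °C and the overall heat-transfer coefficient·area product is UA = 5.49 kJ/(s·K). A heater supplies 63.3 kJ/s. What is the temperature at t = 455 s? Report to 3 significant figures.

M c_p dT/dt = −UA(T − T_amb) + Q̇.
dT/dt = (T_ss − T)/τ with T_ss = T_amb + Q̇/UA = 26.3 + 63.3/5.49 = 37.830 °C, τ = M c_p/UA = 964·3.09/5.49 = 542.58 s.
This is linear first-order; T(t) = T_ss + (T₀ − T_ss) e^(−t/τ).
T(455) = 37.830 + (50.070)·0.43232 = 59.476 °C.

59.5 °C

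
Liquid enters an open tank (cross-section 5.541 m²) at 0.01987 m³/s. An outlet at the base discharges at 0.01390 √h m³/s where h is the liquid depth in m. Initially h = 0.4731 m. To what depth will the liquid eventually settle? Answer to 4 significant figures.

2.043 m

A dh/dt = Q_in − 0.01390 √h. Steady state requires inflow = outflow:
Q_in = 0.01390 √h_ss ⇒ √h_ss = 0.01987/0.01390 = 1.42950.
h_ss = 1.42950² = 2.04346 m. (Since h₀ = 0.4731 m < h_ss, the level will rise toward this value.)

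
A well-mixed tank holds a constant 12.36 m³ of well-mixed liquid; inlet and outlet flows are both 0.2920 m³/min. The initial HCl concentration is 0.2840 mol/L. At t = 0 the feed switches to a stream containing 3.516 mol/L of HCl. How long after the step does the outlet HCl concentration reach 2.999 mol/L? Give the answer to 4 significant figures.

77.58 min

Species balance on the tank: V dC/dt = Q(C_in − C), so τ = V/Q = 42.3288 min.
C(t) = C_in + (C₀ − C_in) e^(−t/τ). Set C = 2.999 and solve for t:
e^(−t/τ) = (C − C_in)/(C₀ − C_in) = (2.999 − 3.516)/(0.2840 − 3.516) = 0.159963
t = −τ ln(…) = 42.3288 × 1.83281 = 77.5807 min.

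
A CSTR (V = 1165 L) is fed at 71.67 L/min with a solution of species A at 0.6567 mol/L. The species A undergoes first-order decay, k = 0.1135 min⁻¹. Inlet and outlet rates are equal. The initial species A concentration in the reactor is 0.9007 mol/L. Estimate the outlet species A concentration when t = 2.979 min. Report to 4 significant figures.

Accumulation = in − out − consumed: V dC/dt = Q C_in − Q C − k V C.
dC/dt = (Q/V) C_in − (Q/V + k) C; effective rate a = Q/V + k = 0.0615193 + 0.1135 = 0.175019 min⁻¹.
C_ss = Q C_in/(Q + kV) = 0.230830 mol/L; C(t) = C_ss + (C₀ − C_ss) e^(−a t).
C(2.979) = 0.230830 + (0.669870)·e^(−0.175019·2.979) = 0.230830 + (0.669870)·0.593699 = 0.628531 mol/L.

0.6285 mol/L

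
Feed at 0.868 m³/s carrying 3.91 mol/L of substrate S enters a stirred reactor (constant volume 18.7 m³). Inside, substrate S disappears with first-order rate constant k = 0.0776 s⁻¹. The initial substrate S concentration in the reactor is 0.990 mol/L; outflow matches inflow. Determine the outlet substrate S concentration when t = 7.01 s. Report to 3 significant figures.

Accumulation = in − out − consumed: V dC/dt = Q C_in − Q C − k V C.
dC/dt = (Q/V) C_in − (Q/V + k) C; effective rate a = Q/V + k = 0.046417 + 0.0776 = 0.12402 s⁻¹.
C_ss = Q C_in/(Q + kV) = 1.4634 mol/L; C(t) = C_ss + (C₀ − C_ss) e^(−a t).
C(7.01) = 1.4634 + (-0.47343)·e^(−0.12402·7.01) = 1.4634 + (-0.47343)·0.41922 = 1.2650 mol/L.

1.26 mol/L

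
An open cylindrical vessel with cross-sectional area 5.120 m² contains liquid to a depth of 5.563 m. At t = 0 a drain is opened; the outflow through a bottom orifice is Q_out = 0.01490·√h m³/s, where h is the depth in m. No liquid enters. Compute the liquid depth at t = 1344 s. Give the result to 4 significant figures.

0.1624 m

A dh/dt = −Q_out = −0.01490 √h.
∫ h^(−1/2) dh = −(0.01490/A) ∫ dt, giving 2√h = 2√h₀ − (0.01490/A) t.
√h = √5.563 − 0.01490·1344/(2·5.120) = 2.35860 − 1.95562 = 0.402976.
h = 0.402976² = 0.162390 m.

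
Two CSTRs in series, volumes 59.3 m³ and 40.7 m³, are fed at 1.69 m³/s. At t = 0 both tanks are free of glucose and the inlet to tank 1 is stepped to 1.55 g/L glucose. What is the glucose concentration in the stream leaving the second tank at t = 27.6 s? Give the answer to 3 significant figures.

0.378 g/L

Species balance on tank i: dCᵢ/dt = (Cᵢ₋₁ − Cᵢ)/τᵢ with τᵢ = Vᵢ/Q.
τ₁ = 59.3/1.69 = 35.089 s; τ₂ = 40.7/1.69 = 24.083 s.
Solving the cascade with C₁(0)=C₂(0)=0 gives C₂(t) = C_in[1 − (τ₁ e^(−t/τ₁) − τ₂ e^(−t/τ₂))/(τ₁ − τ₂)].
At t = 27.6: e^(−t/τ₁) = 0.45540, e^(−t/τ₂) = 0.31789.
C₂ = 1.55·[1 − (35.089·0.45540 − 24.083·0.31789)/(11.006)] = 1.55·0.24370 = 0.37774 g/L.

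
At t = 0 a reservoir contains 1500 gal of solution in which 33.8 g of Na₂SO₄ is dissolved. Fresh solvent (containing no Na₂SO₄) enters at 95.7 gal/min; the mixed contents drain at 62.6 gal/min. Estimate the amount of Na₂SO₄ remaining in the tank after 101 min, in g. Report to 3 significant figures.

Let m(t) be the amount of Na₂SO₄. Volume: V(t) = V₀ + (Q_in − Q_out) t = 1500 + 33.100 t; V(101) = 4843.1 gal.
Solute balance: dm/dt = 0 − Q_out C = −Q_out m/V(t).
Separate: dm/m = −Q_out dt/V(t) ⇒ ln(m/m₀) = −(Q_out/(Q_in−Q_out)) ln(V/V₀).
m = m₀ (V₀/V)^(Q_out/(Q_in−Q_out)) = 33.8 × (1500/4843.1)^(1.8912) = 3.6831 g.

3.68 g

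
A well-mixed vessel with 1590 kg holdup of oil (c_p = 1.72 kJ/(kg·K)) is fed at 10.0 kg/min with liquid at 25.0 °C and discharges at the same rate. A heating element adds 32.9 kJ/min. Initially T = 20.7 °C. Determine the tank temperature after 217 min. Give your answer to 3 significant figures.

25.3 °C

M c_p dT/dt = ṁ c_p (T_in − T) + Q̇.
τ = M/ṁ = 159.00 min; T_ss = T_in + Q̇/(ṁ c_p) = 25.0 + 32.9/(10.0·1.72) = 26.913 °C.
This is linear first-order; T(t) = T_ss + (T₀ − T_ss) e^(−t/τ).
T(217) = 26.913 + (-6.2128)·e^(−217/159.00) = 26.913 + (-6.2128)·0.25544 = 25.326 °C.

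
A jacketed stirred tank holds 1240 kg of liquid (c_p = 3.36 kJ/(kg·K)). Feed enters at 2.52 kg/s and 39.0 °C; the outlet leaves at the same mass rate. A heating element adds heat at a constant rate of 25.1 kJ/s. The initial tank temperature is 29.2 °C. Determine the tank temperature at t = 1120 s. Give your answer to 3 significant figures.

40.7 °C

Unsteady energy balance on the tank contents: M c_p dT/dt = ṁ c_p (T_in − T) + 25.1.
Rearrange: dT/dt = (T_ss − T)/τ with τ = M/ṁ = 492.06 s and T_ss = T_in + Q̇/(ṁ c_p) = 41.964 °C.
Integrating: T(t) = T_ss + (T₀ − T_ss) e^(−t/τ).
T(1120) = 41.964 + (-12.764)·e^(−1120/492.06) = 41.964 + (-12.764)·0.10268 = 40.654 °C.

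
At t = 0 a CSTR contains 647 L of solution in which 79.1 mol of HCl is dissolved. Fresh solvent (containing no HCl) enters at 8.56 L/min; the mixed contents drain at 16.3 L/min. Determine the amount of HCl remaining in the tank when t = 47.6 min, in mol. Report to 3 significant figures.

13.4 mol

Total volume: dV/dt = Q_in − Q_out = -7.7400 L/min, so V(t) = 647 − 7.7400 t and V(47.6) = 278.58 L.
Species balance (pure solvent in): dm/dt = −Q_out · m/V(t).
dm/m = −Q_out dt/(V₀ − 7.7400 t); integrating gives ln(m/m₀) = −(Q_out/(Q_in−Q_out)) ln(V/V₀).
m = m₀ (V₀/V)^(Q_out/(Q_in−Q_out)) = 79.1 × (647/278.58)^(-2.1059) = 13.412 mol.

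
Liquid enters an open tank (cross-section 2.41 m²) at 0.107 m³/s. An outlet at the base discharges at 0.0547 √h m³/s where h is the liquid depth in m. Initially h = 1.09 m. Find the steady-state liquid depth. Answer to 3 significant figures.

3.83 m

Level balance: A dh/dt = 0.107 − 0.0547 √h. Setting dh/dt = 0:
Q_in = 0.0547 √h_ss ⇒ √h_ss = 0.107/0.0547 = 1.9561.
h_ss = 1.9561² = 3.8264 m. (Since h₀ = 1.09 m < h_ss, the level will rise toward this value.)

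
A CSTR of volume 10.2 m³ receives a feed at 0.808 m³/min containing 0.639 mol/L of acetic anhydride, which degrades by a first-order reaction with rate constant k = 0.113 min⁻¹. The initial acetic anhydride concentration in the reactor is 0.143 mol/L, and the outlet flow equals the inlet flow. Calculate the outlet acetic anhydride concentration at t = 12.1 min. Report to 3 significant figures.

0.252 mol/L

Species balance: V dC/dt = Q C_in − Q C − k V C.
This is linear with rate a = Q/V + k = 0.19222 min⁻¹.
C_ss = Q C_in/(Q + kV) = 0.26334 mol/L; C(t) = C_ss + (C₀ − C_ss) e^(−a t).
C(12.1) = 0.26334 + (-0.12034)·e^(−0.19222·12.1) = 0.26334 + (-0.12034)·0.097704 = 0.25159 mol/L.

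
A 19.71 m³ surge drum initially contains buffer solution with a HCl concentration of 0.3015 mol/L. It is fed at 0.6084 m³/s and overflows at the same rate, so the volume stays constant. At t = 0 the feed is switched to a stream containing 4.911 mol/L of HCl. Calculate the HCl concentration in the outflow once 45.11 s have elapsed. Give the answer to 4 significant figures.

Transient balance on the dissolved component: V dC/dt = Q(C_in − C).
Rewrite as dC/dt + C/τ = C_in/τ, τ = V/Q = 32.3964 s.
C approaches C_in exponentially: C(t) = C_in + (C₀ − C_in) e^(−t/τ).
C(45.11) = 4.911 + (0.3015 − 4.911)·e^(−45.11/32.3964) = 4.911 + (-4.60950)·0.248469 = 3.76568 mol/L.

3.766 mol/L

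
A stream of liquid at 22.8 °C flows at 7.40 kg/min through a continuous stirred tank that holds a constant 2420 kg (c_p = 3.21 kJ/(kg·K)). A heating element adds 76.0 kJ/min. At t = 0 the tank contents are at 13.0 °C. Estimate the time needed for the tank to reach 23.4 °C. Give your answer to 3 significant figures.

526 min

Unsteady energy balance on the tank contents: M c_p dT/dt = ṁ c_p (T_in − T) + 76.0.
τ = M/ṁ = 327.03 min; T_ss = T_in + Q̇/(ṁ c_p) = 25.999 °C.
T(t) = T_ss + (T₀ − T_ss) e^(−t/τ). Set T = 23.4:
e^(−t/τ) = (23.4 − 25.999)/(13.0 − 25.999) = 0.19997
t = −327.03 · ln(0.19997) = 526.38 min.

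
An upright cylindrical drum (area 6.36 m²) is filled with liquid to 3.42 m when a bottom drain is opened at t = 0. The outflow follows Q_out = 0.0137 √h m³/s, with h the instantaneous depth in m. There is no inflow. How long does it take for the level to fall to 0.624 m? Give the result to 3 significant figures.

984 s

Accumulation of liquid (constant cross-section A): A dh/dt = −0.0137 √h.
Separate and integrate: 2(√h − √h₀) = −(0.0137/A) t.
t = 2A(√h₀ − √h)/0.0137 = 2·6.36·(√3.42 − √0.624)/0.0137
  = 12.720 × (1.8493 − 0.78994) / 0.0137 = 983.61 s.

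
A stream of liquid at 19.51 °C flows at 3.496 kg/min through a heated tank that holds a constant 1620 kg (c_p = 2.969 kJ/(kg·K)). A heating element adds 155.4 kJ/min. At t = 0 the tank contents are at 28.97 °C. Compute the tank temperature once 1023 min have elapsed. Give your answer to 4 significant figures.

Energy balance: M c_p dT/dt = ṁ c_p (T_in − T) + 155.4.
Rearrange: dT/dt = (T_ss − T)/τ with τ = M/ṁ = 463.387 min and T_ss = T_in + Q̇/(ṁ c_p) = 34.4816 °C.
This is linear first-order; T(t) = T_ss + (T₀ − T_ss) e^(−t/τ).
T(1023) = 34.4816 + (-5.51164)·e^(−1023/463.387) = 34.4816 + (-5.51164)·0.109958 = 33.8756 °C.

33.88 °C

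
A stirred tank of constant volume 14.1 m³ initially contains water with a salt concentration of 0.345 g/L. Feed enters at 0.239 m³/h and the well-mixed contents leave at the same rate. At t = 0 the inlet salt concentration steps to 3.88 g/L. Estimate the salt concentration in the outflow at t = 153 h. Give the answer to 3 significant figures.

3.62 g/L

Mass balance on the solute (V constant): V dC/dt = Q(C_in − C).
Time constant τ = V/Q = 14.1/0.239 = 58.996 h.
Integrating: C(t) = C_in + (C₀ − C_in) e^(−t/τ).
C(153) = 3.88 + (0.345 − 3.88)·e^(−153/58.996) = 3.88 + (-3.5350)·0.074765 = 3.6157 g/L.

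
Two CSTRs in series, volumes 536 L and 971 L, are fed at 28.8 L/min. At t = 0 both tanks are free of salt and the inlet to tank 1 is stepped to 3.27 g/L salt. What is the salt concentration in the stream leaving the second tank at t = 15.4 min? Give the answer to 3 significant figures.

0.409 g/L

Species balance on tank i: dCᵢ/dt = (Cᵢ₋₁ − Cᵢ)/τᵢ with τᵢ = Vᵢ/Q.
τ₁ = 536/28.8 = 18.611 min; τ₂ = 971/28.8 = 33.715 min.
Solving the cascade with C₁(0)=C₂(0)=0 gives C₂(t) = C_in[1 − (τ₁ e^(−t/τ₁) − τ₂ e^(−t/τ₂))/(τ₁ − τ₂)].
At t = 15.4: e^(−t/τ₁) = 0.43716, e^(−t/τ₂) = 0.63333.
C₂ = 3.27·[1 − (18.611·0.43716 − 33.715·0.63333)/(-15.104)] = 3.27·0.12495 = 0.40859 g/L.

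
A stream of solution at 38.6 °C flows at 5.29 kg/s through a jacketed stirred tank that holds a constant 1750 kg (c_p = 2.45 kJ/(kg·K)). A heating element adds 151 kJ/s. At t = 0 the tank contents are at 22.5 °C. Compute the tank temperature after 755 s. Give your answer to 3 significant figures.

47.4 °C

First-law balance (no shaft work): M c_p dT/dt = ṁ c_p (T_in − T) + 151.
Rearrange: dT/dt = (T_ss − T)/τ with τ = M/ṁ = 330.81 s and T_ss = T_in + Q̇/(ṁ c_p) = 50.251 °C.
Integrating: T(t) = T_ss + (T₀ − T_ss) e^(−t/τ).
T(755) = 50.251 + (-27.751)·e^(−755/330.81) = 50.251 + (-27.751)·0.10205 = 47.419 °C.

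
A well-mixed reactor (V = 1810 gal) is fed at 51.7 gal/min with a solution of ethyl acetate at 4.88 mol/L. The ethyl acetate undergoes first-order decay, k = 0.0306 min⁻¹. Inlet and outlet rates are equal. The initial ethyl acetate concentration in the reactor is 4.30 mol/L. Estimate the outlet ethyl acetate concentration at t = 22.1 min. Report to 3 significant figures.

2.88 mol/L

Accumulation = in − out − consumed: V dC/dt = Q C_in − Q C − k V C.
dC/dt = (Q/V) C_in − (Q/V + k) C; effective rate a = Q/V + k = 0.028564 + 0.0306 = 0.059164 min⁻¹.
C_ss = Q C_in/(Q + kV) = 2.3560 mol/L; C(t) = C_ss + (C₀ − C_ss) e^(−a t).
C(22.1) = 2.3560 + (1.9440)·e^(−0.059164·22.1) = 2.3560 + (1.9440)·0.27049 = 2.8818 mol/L.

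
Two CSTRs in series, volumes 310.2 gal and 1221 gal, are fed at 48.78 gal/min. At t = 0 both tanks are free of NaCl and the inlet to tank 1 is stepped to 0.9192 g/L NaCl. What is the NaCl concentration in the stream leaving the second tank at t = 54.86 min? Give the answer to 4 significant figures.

0.7816 g/L

Each tank obeys Vᵢ dCᵢ/dt = Q(Cᵢ₋₁ − Cᵢ), so τᵢ = Vᵢ/Q.
τ₁ = 310.2/48.78 = 6.35916 min; τ₂ = 1221/48.78 = 25.0308 min.
Tank 1: C₁ = C_in(1 − e^(−t/τ₁)). Tank 2 (τ₁ ≠ τ₂): C₂ = C_in[1 − (τ₁ e^(−t/τ₁) − τ₂ e^(−t/τ₂))/(τ₁ − τ₂)].
At t = 54.86: e^(−t/τ₁) = 0.000179216, e^(−t/τ₂) = 0.111726.
C₂ = 0.9192·[1 − (6.35916·0.000179216 − 25.0308·0.111726)/(-18.6716)] = 0.9192·0.850283 = 0.781580 g/L.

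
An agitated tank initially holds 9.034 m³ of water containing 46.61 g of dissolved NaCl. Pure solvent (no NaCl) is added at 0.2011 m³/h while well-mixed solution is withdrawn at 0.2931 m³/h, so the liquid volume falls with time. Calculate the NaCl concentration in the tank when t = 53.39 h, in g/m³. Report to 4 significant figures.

Total volume: dV/dt = Q_in − Q_out = -0.0920000 m³/h, so V(t) = 9.034 − 0.0920000 t and V(53.39) = 4.12212 m³.
Solute balance: dm/dt = 0 − Q_out C = −Q_out m/V(t).
dm/m = −Q_out dt/(V₀ − 0.0920000 t); integrating gives ln(m/m₀) = −(Q_out/(Q_in−Q_out)) ln(V/V₀).
m = m₀ (V₀/V)^(Q_out/(Q_in−Q_out)) = 46.61 × (9.034/4.12212)^(-3.18587) = 3.82705 g.
C = m/V = 3.82705/4.12212 = 0.928417 g/m³.

0.9284 g/m³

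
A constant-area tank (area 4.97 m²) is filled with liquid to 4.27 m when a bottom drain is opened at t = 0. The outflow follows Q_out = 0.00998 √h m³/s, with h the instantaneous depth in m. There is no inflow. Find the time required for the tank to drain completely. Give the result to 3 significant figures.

2060 s

Mass balance (ρ constant): A dh/dt = −0.00998 √h.
This is separable: 2 d(√h)/dt = −0.00998/A, so √h = √h₀ − (0.00998/(2A)) t.
Tank is empty when √h = 0: t_empty = 2A√h₀/0.00998.
t_empty = 2·4.97·√4.27/0.00998 = 9.9400·2.0664/0.00998 = 2058.1 s.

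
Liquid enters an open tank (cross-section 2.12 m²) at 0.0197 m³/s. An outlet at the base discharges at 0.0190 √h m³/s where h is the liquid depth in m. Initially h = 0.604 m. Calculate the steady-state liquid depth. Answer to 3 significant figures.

Level balance: A dh/dt = 0.0197 − 0.0190 √h. Setting dh/dt = 0:
Q_in = 0.0190 √h_ss ⇒ √h_ss = 0.0197/0.0190 = 1.0368.
h_ss = 1.0368² = 1.0750 m. (Since h₀ = 0.604 m < h_ss, the level will rise toward this value.)

1.08 m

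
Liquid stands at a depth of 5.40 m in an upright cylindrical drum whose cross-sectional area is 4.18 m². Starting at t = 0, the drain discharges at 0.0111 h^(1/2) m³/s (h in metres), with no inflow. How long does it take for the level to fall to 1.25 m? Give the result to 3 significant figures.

With no inflow, A dh/dt = −0.0111 √h.
This is separable: 2 d(√h)/dt = −0.0111/A, so √h = √h₀ − (0.0111/(2A)) t.
t = 2A(√h₀ − √h)/0.0111 = 2·4.18·(√5.40 − √1.25)/0.0111
  = 8.3600 × (2.3238 − 1.1180) / 0.0111 = 908.12 s.

908 s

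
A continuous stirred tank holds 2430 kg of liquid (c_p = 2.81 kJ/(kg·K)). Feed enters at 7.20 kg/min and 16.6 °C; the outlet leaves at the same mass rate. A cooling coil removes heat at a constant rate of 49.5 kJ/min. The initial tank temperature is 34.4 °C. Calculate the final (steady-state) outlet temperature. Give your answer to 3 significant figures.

14.2 °C

First-law balance (no shaft work): M c_p dT/dt = ṁ c_p (T_in − T) − 49.5.
At steady state dT/dt = 0 ⇒ T_ss = T_in − Q̇/(ṁ c_p) = 16.6 − 49.5/(7.20·2.81) = 14.153 °C.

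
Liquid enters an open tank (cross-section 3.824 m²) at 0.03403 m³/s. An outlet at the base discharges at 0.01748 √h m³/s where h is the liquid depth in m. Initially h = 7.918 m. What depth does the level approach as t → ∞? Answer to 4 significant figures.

3.790 m

A dh/dt = Q_in − 0.01748 √h. Steady state requires inflow = outflow:
Q_in = 0.01748 √h_ss ⇒ √h_ss = 0.03403/0.01748 = 1.94680.
h_ss = 1.94680² = 3.79002 m. (Since h₀ = 7.918 m > h_ss, the level will fall toward this value.)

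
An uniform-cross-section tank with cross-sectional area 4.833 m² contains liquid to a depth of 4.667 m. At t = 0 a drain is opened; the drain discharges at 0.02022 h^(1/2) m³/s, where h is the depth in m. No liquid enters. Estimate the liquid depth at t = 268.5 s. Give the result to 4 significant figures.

2.556 m

With no inflow, A dh/dt = −0.02022 √h.
This is separable: 2 d(√h)/dt = −0.02022/A, so √h = √h₀ − (0.02022/(2A)) t.
√h = √4.667 − 0.02022·268.5/(2·4.833) = 2.16032 − 0.561667 = 1.59866.
h = 1.59866² = 2.55571 m.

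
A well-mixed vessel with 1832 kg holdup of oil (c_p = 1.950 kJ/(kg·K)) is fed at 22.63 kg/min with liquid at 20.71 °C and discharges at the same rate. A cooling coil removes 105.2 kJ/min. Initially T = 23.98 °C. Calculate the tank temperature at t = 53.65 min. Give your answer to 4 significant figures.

21.24 °C

M c_p dT/dt = ṁ c_p (T_in − T) − Q̇.
Rearrange: dT/dt = (T_ss − T)/τ with τ = M/ṁ = 80.9545 min and T_ss = T_in − Q̇/(ṁ c_p) = 18.3261 °C.
This is linear first-order; T(t) = T_ss + (T₀ − T_ss) e^(−t/τ).
T(53.65) = 18.3261 + (5.65395)·e^(−53.65/80.9545) = 18.3261 + (5.65395)·0.515448 = 21.2404 °C.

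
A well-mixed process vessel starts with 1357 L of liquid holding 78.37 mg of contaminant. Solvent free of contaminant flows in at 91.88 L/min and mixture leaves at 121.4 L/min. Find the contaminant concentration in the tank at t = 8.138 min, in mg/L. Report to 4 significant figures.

Let m(t) be the amount of contaminant. Volume: V(t) = V₀ + (Q_in − Q_out) t = 1357 − 29.5200 t; V(8.138) = 1116.77 L.
Solute balance: dm/dt = 0 − Q_out C = −Q_out m/V(t).
Separate: dm/m = −Q_out dt/V(t) ⇒ ln(m/m₀) = −(Q_out/(Q_in−Q_out)) ln(V/V₀).
m = m₀ (V₀/V)^(Q_out/(Q_in−Q_out)) = 78.37 × (1357/1116.77)^(-4.11247) = 35.1692 mg.
C = m/V = 35.1692/1116.77 = 0.0314920 mg/L.

0.03149 mg/L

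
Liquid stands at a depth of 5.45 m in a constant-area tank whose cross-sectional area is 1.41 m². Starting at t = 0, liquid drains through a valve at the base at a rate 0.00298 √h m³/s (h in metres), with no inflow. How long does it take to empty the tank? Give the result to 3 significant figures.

A dh/dt = −Q_out = −0.00298 √h.
∫ h^(−1/2) dh = −(0.00298/A) ∫ dt, giving 2√h = 2√h₀ − (0.00298/A) t.
Set h = 0: 2√h₀ = (0.00298/A) t_empty ⇒ t_empty = 2A√h₀/0.00298.
t_empty = 2·1.41·√5.45/0.00298 = 2.8200·2.3345/0.00298 = 2209.2 s.

2210 s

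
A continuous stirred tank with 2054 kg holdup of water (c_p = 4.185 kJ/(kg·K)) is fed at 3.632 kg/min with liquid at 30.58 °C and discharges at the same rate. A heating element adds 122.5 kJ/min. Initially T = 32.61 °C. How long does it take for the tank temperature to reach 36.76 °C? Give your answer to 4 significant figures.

M c_p dT/dt = ṁ c_p (T_in − T) + Q̇.
τ = M/ṁ = 565.529 min; T_ss = T_in + Q̇/(ṁ c_p) = 38.6393 °C.
T(t) = T_ss + (T₀ − T_ss) e^(−t/τ). Set T = 36.76:
e^(−t/τ) = (36.76 − 38.6393)/(32.61 − 38.6393) = 0.311689
t = −565.529 · ln(0.311689) = 659.264 min.

659.3 min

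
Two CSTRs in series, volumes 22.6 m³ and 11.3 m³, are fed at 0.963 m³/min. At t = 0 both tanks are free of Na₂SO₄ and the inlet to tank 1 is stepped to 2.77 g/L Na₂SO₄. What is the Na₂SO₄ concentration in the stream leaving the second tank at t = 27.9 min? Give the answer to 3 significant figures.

Species balance on tank i: dCᵢ/dt = (Cᵢ₋₁ − Cᵢ)/τᵢ with τᵢ = Vᵢ/Q.
τ₁ = 22.6/0.963 = 23.468 min; τ₂ = 11.3/0.963 = 11.734 min.
Solving the cascade with C₁(0)=C₂(0)=0 gives C₂(t) = C_in[1 − (τ₁ e^(−t/τ₁) − τ₂ e^(−t/τ₂))/(τ₁ − τ₂)].
At t = 27.9: e^(−t/τ₁) = 0.30458, e^(−t/τ₂) = 0.092766.
C₂ = 2.77·[1 − (23.468·0.30458 − 11.734·0.092766)/(11.734)] = 2.77·0.48362 = 1.3396 g/L.

1.34 g/L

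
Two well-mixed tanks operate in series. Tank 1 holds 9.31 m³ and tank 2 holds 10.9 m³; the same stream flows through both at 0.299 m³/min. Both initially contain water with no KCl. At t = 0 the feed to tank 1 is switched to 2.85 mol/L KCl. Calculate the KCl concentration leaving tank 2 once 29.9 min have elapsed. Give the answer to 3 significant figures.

0.635 mol/L

Each tank obeys Vᵢ dCᵢ/dt = Q(Cᵢ₋₁ − Cᵢ), so τᵢ = Vᵢ/Q.
τ₁ = 9.31/0.299 = 31.137 min; τ₂ = 10.9/0.299 = 36.455 min.
Solving the cascade with C₁(0)=C₂(0)=0 gives C₂(t) = C_in[1 − (τ₁ e^(−t/τ₁) − τ₂ e^(−t/τ₂))/(τ₁ − τ₂)].
At t = 29.9: e^(−t/τ₁) = 0.38279, e^(−t/τ₂) = 0.44035.
C₂ = 2.85·[1 − (31.137·0.38279 − 36.455·0.44035)/(-5.3177)] = 2.85·0.22264 = 0.63452 mol/L.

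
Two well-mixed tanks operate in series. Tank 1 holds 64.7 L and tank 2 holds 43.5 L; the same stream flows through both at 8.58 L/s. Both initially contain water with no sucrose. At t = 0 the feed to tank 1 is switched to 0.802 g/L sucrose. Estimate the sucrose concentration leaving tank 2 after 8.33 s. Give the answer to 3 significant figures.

Each tank obeys Vᵢ dCᵢ/dt = Q(Cᵢ₋₁ − Cᵢ), so τᵢ = Vᵢ/Q.
τ₁ = 64.7/8.58 = 7.5408 s; τ₂ = 43.5/8.58 = 5.0699 s.
Tank 1: C₁ = C_in(1 − e^(−t/τ₁)). Tank 2 (τ₁ ≠ τ₂): C₂ = C_in[1 − (τ₁ e^(−t/τ₁) − τ₂ e^(−t/τ₂))/(τ₁ − τ₂)].
At t = 8.33: e^(−t/τ₁) = 0.33132, e^(−t/τ₂) = 0.19339.
C₂ = 0.802·[1 − (7.5408·0.33132 − 5.0699·0.19339)/(2.4709)] = 0.802·0.38566 = 0.30930 g/L.

0.309 g/L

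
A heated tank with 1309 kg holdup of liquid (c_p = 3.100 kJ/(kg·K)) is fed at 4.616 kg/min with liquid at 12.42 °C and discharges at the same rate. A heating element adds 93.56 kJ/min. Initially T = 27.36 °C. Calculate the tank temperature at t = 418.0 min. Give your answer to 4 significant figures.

20.88 °C

First-law balance (no shaft work): M c_p dT/dt = ṁ c_p (T_in − T) + 93.56.
τ = M/ṁ = 283.579 min; T_ss = T_in + Q̇/(ṁ c_p) = 12.42 + 93.56/(4.616·3.100) = 18.9583 °C.
Solution: T(t) = T_ss + (T₀ − T_ss) e^(−t/τ).
T(418.0) = 18.9583 + (8.40173)·e^(−418.0/283.579) = 18.9583 + (8.40173)·0.229004 = 20.8823 °C.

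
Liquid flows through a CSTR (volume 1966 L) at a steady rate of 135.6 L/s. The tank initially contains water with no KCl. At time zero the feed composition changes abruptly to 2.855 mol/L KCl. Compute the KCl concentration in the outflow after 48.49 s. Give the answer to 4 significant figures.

Accumulation = in − out for the solute gives V dC/dt = Q(C_in − C).
Rewrite as dC/dt + C/τ = C_in/τ, τ = V/Q = 14.4985 s.
Solution: C(t) = C_in + (C₀ − C_in) e^(−t/τ).
C(48.49) = 2.855 + (0 − 2.855)·e^(−48.49/14.4985) = 2.855 + (-2.85500)·0.0352786 = 2.75428 mol/L.

2.754 mol/L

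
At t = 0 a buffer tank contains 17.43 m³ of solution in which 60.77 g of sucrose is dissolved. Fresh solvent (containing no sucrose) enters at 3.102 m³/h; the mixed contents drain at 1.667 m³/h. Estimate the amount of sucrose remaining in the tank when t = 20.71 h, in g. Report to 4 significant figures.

19.13 g

Let m(t) be the amount of sucrose. Volume: V(t) = V₀ + (Q_in − Q_out) t = 17.43 + 1.43500 t; V(20.71) = 47.1488 m³.
Species balance (pure solvent in): dm/dt = −Q_out · m/V(t).
Separate: dm/m = −Q_out dt/V(t) ⇒ ln(m/m₀) = −(Q_out/(Q_in−Q_out)) ln(V/V₀).
m = m₀ (V₀/V)^(Q_out/(Q_in−Q_out)) = 60.77 × (17.43/47.1488)^(1.16167) = 19.1269 g.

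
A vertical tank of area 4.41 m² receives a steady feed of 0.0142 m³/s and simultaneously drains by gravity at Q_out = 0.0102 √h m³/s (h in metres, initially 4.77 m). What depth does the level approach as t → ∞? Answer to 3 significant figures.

Level balance: A dh/dt = 0.0142 − 0.0102 √h. Setting dh/dt = 0:
Q_in = 0.0102 √h_ss ⇒ √h_ss = 0.0142/0.0102 = 1.3922.
h_ss = 1.3922² = 1.9381 m. (Since h₀ = 4.77 m > h_ss, the level will fall toward this value.)

1.94 m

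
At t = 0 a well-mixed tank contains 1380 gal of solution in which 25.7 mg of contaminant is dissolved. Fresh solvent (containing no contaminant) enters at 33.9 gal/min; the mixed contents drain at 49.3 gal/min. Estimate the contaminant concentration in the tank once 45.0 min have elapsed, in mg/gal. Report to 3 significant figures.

0.00401 mg/gal

Let m(t) be the amount of contaminant. Volume: V(t) = V₀ + (Q_in − Q_out) t = 1380 − 15.400 t; V(45.0) = 687.00 gal.
Solute balance: dm/dt = 0 − Q_out C = −Q_out m/V(t).
dm/m = −Q_out dt/(V₀ − 15.400 t); integrating gives ln(m/m₀) = −(Q_out/(Q_in−Q_out)) ln(V/V₀).
m = m₀ (V₀/V)^(Q_out/(Q_in−Q_out)) = 25.7 × (1380/687.00)^(-3.2013) = 2.7554 mg.
C = m/V = 2.7554/687.00 = 0.0040108 mg/gal.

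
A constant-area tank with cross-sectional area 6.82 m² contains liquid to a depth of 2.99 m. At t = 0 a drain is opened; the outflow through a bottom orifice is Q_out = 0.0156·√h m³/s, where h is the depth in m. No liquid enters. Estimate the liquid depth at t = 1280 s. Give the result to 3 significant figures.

A dh/dt = −Q_out = −0.0156 √h.
Separate and integrate: 2(√h − √h₀) = −(0.0156/A) t.
√h = √2.99 − 0.0156·1280/(2·6.82) = 1.7292 − 1.4639 = 0.26523.
h = 0.26523² = 0.070348 m.

0.0703 m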